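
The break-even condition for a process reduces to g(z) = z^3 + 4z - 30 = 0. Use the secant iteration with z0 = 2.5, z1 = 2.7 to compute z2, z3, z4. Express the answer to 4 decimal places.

2.6801, 2.6812, 2.6812

g(2.5) = -4.375000, g(2.7) = 0.483000
z2 = 2.700000 − 0.483000·(2.700000 − 2.500000) / (0.483000 − (-4.375000)) = 2.700000 − (0.096600)/(4.858000) = 2.680115
g(2.680115) = -0.028223
z3 = 2.680115 − (-0.028223)·(2.680115 − 2.700000) / (-0.028223 − 0.483000) = 2.680115 − (0.000561)/(-0.511223) = 2.681213
g(2.681213) = -0.000166
z4 = 2.681213 − (-0.000166)·(2.681213 − 2.680115) / (-0.000166 − (-0.028223)) = 2.681213 − (0.000000)/(0.028057) = 2.681220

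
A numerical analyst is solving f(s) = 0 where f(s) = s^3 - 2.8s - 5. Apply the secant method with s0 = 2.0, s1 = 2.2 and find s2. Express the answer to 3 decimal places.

2.249

f(2.0) = -2.60000, f(2.2) = -0.51200
s2 = 2.20000 − (-0.51200)·(2.20000 − 2.00000) / (-0.51200 − (-2.60000)) = 2.20000 − (-0.10240)/(2.08800) = 2.24904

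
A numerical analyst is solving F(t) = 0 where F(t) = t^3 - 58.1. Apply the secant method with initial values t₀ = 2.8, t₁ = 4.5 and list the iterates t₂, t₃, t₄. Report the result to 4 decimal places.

F(2.8) = -36.148000, F(4.5) = 33.025000
t₂ = 4.500000 − 33.025000·(4.500000 − 2.800000) / (33.025000 − (-36.148000)) = 4.500000 − (56.142500)/(69.173000) = 3.688376
F(3.688376) = -7.922919
t₃ = 3.688376 − (-7.922919)·(3.688376 − 4.500000) / (-7.922919 − 33.025000) = 3.688376 − (6.430435)/(-40.947919) = 3.845415
F(3.845415) = -1.237021
t₄ = 3.845415 − (-1.237021)·(3.845415 − 3.688376) / (-1.237021 − (-7.922919)) = 3.845415 − (-0.194261)/(6.685898) = 3.874470

3.6884, 3.8454, 3.8745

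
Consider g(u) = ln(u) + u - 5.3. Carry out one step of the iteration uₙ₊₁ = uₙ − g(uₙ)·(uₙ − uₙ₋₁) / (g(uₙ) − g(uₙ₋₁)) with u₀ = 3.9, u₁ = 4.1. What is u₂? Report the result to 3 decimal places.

g(3.9) = -0.03902, g(4.1) = 0.21099
u₂ = 4.10000 − 0.21099·(4.10000 − 3.90000) / (0.21099 − (-0.03902)) = 4.10000 − (0.04220)/(0.25001) = 3.93122

3.931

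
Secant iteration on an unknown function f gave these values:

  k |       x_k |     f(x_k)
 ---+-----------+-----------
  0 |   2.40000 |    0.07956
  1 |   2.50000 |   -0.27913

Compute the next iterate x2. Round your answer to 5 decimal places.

2.42218

x2 = 2.50000 − (-0.27913)·(2.50000 − 2.40000) / (-0.27913 − 0.07956)
   = 2.50000 − (-0.0279130)/(-0.3586900) = 2.4221807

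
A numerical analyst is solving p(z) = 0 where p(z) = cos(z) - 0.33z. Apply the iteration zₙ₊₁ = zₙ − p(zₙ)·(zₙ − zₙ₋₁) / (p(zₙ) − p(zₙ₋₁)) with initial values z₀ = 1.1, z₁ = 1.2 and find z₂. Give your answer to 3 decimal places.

1.173

p(1.1) = 0.09060, p(1.2) = -0.03364
z₂ = 1.20000 − (-0.03364)·(1.20000 − 1.10000) / (-0.03364 − 0.09060) = 1.20000 − (-0.00336)/(-0.12424) = 1.17292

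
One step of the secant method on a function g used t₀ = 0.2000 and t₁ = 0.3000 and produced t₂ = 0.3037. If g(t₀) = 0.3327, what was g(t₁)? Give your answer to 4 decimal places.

The secant line through (0.2000, 0.3327) and (0.3000, g(t₁)) crosses zero at t₂ = 0.3037.
So (0.2000, 0.3327), (0.3000, g(t₁)), (0.3037, 0) are collinear:
g(t₁) = 0.3327 · (0.3000 − 0.3037) / (0.2000 − 0.3037) = 0.3327 · (-0.003700)/(-0.103700) = 0.011871

0.0119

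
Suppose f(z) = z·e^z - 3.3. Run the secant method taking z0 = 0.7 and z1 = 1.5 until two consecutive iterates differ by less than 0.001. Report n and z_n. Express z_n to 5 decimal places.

n = 6, z_n = 1.09927

f(0.7) = -1.8903731, f(1.5) = 3.4225336
z2 = 1.5000000 − 3.4225336·(0.8000000)/(5.3129067) = 0.9846462;  |Δ| = 0.5153538
f(0.9846462) = -0.6642356
z3 = 0.9846462 − (-0.6642356)·(-0.5153538)/(-4.0867692) = 1.0684083;  |Δ| = 0.0837621
f(1.0684083) = -0.1901385
z4 = 1.0684083 − (-0.1901385)·(0.0837621)/(0.4740971) = 1.1020014;  |Δ| = 0.0335931
f(1.1020014) = 0.0172275
z5 = 1.1020014 − 0.0172275·(0.0335931)/(0.2073660) = 1.0992105;  |Δ| = 0.0027908
f(1.0992105) = -0.0003950
z6 = 1.0992105 − (-0.0003950)·(-0.0027908)/(-0.0176225) = 1.0992731;  |Δ| = 0.0000626
|z6 − z5| = 0.0000626 < 0.001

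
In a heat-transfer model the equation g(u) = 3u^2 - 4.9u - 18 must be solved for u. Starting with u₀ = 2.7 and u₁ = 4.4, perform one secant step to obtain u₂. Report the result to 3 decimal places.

g(2.7) = -9.36000, g(4.4) = 18.52000
u₂ = 4.40000 − 18.52000·(4.40000 − 2.70000) / (18.52000 − (-9.36000)) = 4.40000 − (31.48400)/(27.88000) = 3.27073

3.271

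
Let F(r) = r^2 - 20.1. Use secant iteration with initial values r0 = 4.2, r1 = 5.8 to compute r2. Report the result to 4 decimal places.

F(4.2) = -2.460000, F(5.8) = 13.540000
r2 = 5.800000 − 13.540000·(5.800000 − 4.200000) / (13.540000 − (-2.460000)) = 5.800000 − (21.664000)/(16.000000) = 4.446000

4.4460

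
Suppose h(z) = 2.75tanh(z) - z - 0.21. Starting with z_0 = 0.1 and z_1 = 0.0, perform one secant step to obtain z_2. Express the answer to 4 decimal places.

h(0.1) = -0.035913, h(0.0) = -0.210000
z_2 = 0.000000 − (-0.210000)·(0.000000 − 0.100000) / (-0.210000 − (-0.035913)) = 0.000000 − (0.021000)/(-0.174087) = 0.120629

0.1206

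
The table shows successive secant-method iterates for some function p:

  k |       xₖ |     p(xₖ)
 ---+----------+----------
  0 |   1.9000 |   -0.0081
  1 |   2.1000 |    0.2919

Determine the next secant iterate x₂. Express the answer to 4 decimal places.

1.9054

x₂ = 2.1000 − 0.2919·(2.1000 − 1.9000) / (0.2919 − (-0.0081))
   = 2.1000 − (0.058380)/(0.300000) = 1.905400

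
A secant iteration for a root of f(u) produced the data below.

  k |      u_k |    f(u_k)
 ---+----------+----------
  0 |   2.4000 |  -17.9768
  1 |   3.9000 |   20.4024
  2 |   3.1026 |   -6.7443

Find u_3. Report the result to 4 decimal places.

3.3007

u_3 = 3.1026 − (-6.7443)·(3.1026 − 3.9000) / (-6.7443 − 20.4024)
   = 3.1026 − (5.377905)/(-27.146700) = 3.300705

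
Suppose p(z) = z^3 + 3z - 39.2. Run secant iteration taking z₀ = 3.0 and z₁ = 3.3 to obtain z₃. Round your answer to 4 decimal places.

p(3.0) = -3.200000, p(3.3) = 6.637000
z₂ = 3.300000 − 6.637000·(3.300000 − 3.000000) / (6.637000 − (-3.200000)) = 3.300000 − (1.991100)/(9.837000) = 3.097591
p(3.097591) = -0.185633
z₃ = 3.097591 − (-0.185633)·(3.097591 − 3.300000) / (-0.185633 − 6.637000) = 3.097591 − (0.037574)/(-6.822633) = 3.103098

3.1031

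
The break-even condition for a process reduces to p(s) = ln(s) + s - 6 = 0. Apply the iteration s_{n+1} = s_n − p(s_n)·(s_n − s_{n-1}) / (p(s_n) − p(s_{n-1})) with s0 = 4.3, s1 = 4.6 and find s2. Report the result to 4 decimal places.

4.4971

p(4.3) = -0.241385, p(4.6) = 0.126056
s2 = 4.600000 − 0.126056·(4.600000 − 4.300000) / (0.126056 − (-0.241385)) = 4.600000 − (0.037817)/(0.367441) = 4.497080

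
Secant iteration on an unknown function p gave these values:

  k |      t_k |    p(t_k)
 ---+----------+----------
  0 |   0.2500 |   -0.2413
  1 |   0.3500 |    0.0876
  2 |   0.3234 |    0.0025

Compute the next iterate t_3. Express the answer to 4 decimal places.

0.3226

t_3 = 0.3234 − 0.0025·(0.3234 − 0.3500) / (0.0025 − 0.0876)
   = 0.3234 − (-0.000066)/(-0.085100) = 0.322619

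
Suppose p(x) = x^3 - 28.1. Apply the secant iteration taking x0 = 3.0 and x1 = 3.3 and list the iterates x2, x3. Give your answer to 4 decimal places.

p(3.0) = -1.100000, p(3.3) = 7.837000
x2 = 3.300000 − 7.837000·(3.300000 − 3.000000) / (7.837000 − (-1.100000)) = 3.300000 − (2.351100)/(8.937000) = 3.036925
p(3.036925) = -0.090700
x3 = 3.036925 − (-0.090700)·(3.036925 − 3.300000) / (-0.090700 − 7.837000) = 3.036925 − (0.023861)/(-7.927700) = 3.039935

3.0369, 3.0399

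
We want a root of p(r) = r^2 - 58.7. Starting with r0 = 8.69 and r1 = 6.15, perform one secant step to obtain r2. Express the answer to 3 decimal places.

p(8.69) = 16.81610, p(6.15) = -20.87750
r2 = 6.15000 − (-20.87750)·(6.15000 − 8.69000) / (-20.87750 − 16.81610) = 6.15000 − (53.02885)/(-37.69360) = 7.55684

7.557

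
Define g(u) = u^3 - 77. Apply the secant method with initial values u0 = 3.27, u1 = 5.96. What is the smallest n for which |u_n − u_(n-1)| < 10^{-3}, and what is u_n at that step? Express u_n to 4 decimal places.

g(3.27) = -42.034217, g(5.96) = 134.708736
u2 = 5.960000 − 134.708736·(2.690000)/(176.742953) = 3.909754;  |Δ| = 2.050246
g(3.909754) = -17.234802
u3 = 3.909754 − (-17.234802)·(-2.050246)/(-151.943538) = 4.142312;  |Δ| = 0.232557
g(4.142312) = -5.923135
u4 = 4.142312 − (-5.923135)·(0.232557)/(11.311667) = 4.264086;  |Δ| = 0.121774
g(4.264086) = 0.531422
u5 = 4.264086 − 0.531422·(0.121774)/(6.454557) = 4.254060;  |Δ| = 0.010026
g(4.254060) = -0.014185
u6 = 4.254060 − (-0.014185)·(-0.010026)/(-0.545607) = 4.254320;  |Δ| = 0.000261
|u6 − u5| = 0.000261 < 10^{-3}

n = 6, u_n = 4.2543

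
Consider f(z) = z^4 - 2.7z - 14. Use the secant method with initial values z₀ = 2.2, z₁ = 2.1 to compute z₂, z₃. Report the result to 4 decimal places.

f(2.2) = 3.485600, f(2.1) = -0.221900
z₂ = 2.100000 − (-0.221900)·(2.100000 − 2.200000) / (-0.221900 − 3.485600) = 2.100000 − (0.022190)/(-3.707500) = 2.105985
f(2.105985) = -0.015396
z₃ = 2.105985 − (-0.015396)·(2.105985 − 2.100000) / (-0.015396 − (-0.221900)) = 2.105985 − (-0.000092)/(0.206504) = 2.106431

2.1060, 2.1064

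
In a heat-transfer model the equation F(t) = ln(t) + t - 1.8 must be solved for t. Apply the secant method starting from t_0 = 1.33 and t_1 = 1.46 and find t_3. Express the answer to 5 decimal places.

F(1.33) = -0.1848211, F(1.46) = 0.0384364
t_2 = 1.4600000 − 0.0384364·(1.4600000 − 1.3300000) / (0.0384364 − (-0.1848211)) = 1.4600000 − (0.0049967)/(0.2232575) = 1.4376190
F(1.4376190) = 0.0006072
t_3 = 1.4376190 − 0.0006072·(1.4376190 − 1.4600000) / (0.0006072 − 0.0384364) = 1.4376190 − (-0.0000136)/(-0.0378292) = 1.4372597

1.43726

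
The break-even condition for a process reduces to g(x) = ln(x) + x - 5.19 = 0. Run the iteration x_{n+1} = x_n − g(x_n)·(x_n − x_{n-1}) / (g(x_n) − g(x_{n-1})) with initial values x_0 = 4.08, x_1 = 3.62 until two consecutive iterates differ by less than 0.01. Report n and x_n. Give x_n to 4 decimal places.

n = 3, x_n = 3.8436

g(4.08) = 0.296097, g(3.62) = -0.283526
x_2 = 3.620000 − (-0.283526)·(-0.460000)/(-0.579623) = 3.845012;  |Δ| = 0.225012
g(3.845012) = 0.001788
x_3 = 3.845012 − 0.001788·(0.225012)/(0.285314) = 3.843601;  |Δ| = 0.001410
|x_3 − x_2| = 0.001410 < 0.01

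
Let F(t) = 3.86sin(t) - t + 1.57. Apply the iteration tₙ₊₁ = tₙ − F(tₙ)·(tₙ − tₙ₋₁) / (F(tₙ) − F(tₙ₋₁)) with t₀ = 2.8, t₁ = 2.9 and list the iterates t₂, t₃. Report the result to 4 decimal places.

2.8134, 2.8136

F(2.8) = 0.063054, F(2.9) = -0.406498
t₂ = 2.900000 − (-0.406498)·(2.900000 − 2.800000) / (-0.406498 − 0.063054) = 2.900000 − (-0.040650)/(-0.469552) = 2.813429
F(2.813429) = 0.000671
t₃ = 2.813429 − 0.000671·(2.813429 − 2.900000) / (0.000671 − (-0.406498)) = 2.813429 − (-0.000058)/(0.407169) = 2.813571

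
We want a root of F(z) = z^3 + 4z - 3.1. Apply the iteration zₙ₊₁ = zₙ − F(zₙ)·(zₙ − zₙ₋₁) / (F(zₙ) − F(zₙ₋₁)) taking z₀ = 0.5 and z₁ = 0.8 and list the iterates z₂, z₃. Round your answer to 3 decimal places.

0.684, 0.692

F(0.5) = -0.97500, F(0.8) = 0.61200
z₂ = 0.80000 − 0.61200·(0.80000 − 0.50000) / (0.61200 − (-0.97500)) = 0.80000 − (0.18360)/(1.58700) = 0.68431
F(0.68431) = -0.04231
z₃ = 0.68431 − (-0.04231)·(0.68431 − 0.80000) / (-0.04231 − 0.61200) = 0.68431 − (0.00489)/(-0.65431) = 0.69179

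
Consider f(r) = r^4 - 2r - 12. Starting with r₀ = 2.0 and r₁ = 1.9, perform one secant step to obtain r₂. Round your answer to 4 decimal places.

2.0000

f(2.0) = 0.000000, f(1.9) = -2.767900
r₂ = 1.900000 − (-2.767900)·(1.900000 − 2.000000) / (-2.767900 − 0.000000) = 1.900000 − (0.276790)/(-2.767900) = 2.000000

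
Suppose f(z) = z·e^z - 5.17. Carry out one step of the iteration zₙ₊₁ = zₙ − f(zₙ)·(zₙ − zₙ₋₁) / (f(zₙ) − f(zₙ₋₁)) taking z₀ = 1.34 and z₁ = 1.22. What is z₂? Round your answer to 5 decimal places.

f(1.34) = -0.0524817, f(1.22) = -1.0376310
z₂ = 1.2200000 − (-1.0376310)·(1.2200000 − 1.3400000) / (-1.0376310 − (-0.0524817)) = 1.2200000 − (0.1245157)/(-0.9851493) = 1.3463927

1.34639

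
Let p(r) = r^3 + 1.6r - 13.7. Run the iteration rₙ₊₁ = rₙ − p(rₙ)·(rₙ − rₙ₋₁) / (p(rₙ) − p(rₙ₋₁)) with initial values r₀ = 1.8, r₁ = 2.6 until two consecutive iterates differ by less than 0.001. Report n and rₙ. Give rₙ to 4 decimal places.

p(1.8) = -4.988000, p(2.6) = 8.036000
r₂ = 2.600000 − 8.036000·(0.800000)/(13.024000) = 2.106388;  |Δ| = 0.493612
p(2.106388) = -0.984006
r₃ = 2.106388 − (-0.984006)·(-0.493612)/(-9.020006) = 2.160237;  |Δ| = 0.053849
p(2.160237) = -0.162607
r₄ = 2.160237 − (-0.162607)·(0.053849)/(0.821399) = 2.170897;  |Δ| = 0.010660
p(2.170897) = 0.004427
r₅ = 2.170897 − 0.004427·(0.010660)/(0.167034) = 2.170615;  |Δ| = 0.000283
|r₅ − r₄| = 0.000283 < 0.001

n = 5, rₙ = 2.1706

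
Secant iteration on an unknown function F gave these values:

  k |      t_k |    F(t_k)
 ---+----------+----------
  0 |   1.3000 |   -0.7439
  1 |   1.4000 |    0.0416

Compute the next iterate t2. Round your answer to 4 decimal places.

t2 = 1.4000 − 0.0416·(1.4000 − 1.3000) / (0.0416 − (-0.7439))
   = 1.4000 − (0.004160)/(0.785500) = 1.394704

1.3947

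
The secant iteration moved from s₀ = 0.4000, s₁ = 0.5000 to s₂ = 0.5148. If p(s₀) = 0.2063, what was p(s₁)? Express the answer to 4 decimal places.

The secant line through (0.4000, 0.2063) and (0.5000, p(s₁)) crosses zero at s₂ = 0.5148.
So (0.4000, 0.2063), (0.5000, p(s₁)), (0.5148, 0) are collinear:
p(s₁) = 0.2063 · (0.5000 − 0.5148) / (0.4000 − 0.5148) = 0.2063 · (-0.014800)/(-0.114800) = 0.026596

0.0266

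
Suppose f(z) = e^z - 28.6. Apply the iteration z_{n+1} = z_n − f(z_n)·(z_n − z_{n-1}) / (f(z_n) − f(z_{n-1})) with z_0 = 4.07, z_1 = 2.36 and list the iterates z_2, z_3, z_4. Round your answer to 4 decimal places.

3.0020, 3.5726, 3.3143

f(4.07) = 29.956963, f(2.36) = -18.009049
z_2 = 2.360000 − (-18.009049)·(2.360000 − 4.070000) / (-18.009049 − 29.956963) = 2.360000 − (30.795473)/(-47.966011) = 3.002027
f(3.002027) = -8.473709
z_3 = 3.002027 − (-8.473709)·(3.002027 − 2.360000) / (-8.473709 − (-18.009049)) = 3.002027 − (-5.440350)/(9.535340) = 3.572573
f(3.572573) = 7.008093
z_4 = 3.572573 − 7.008093·(3.572573 − 3.002027) / (7.008093 − (-8.473709)) = 3.572573 − (3.998440)/(15.481802) = 3.314306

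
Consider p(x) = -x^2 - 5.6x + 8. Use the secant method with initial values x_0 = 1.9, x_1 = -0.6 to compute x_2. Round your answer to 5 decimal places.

0.99420

p(1.9) = -6.2500000, p(-0.6) = 11.0000000
x_2 = -0.6000000 − 11.0000000·(-0.6000000 − 1.9000000) / (11.0000000 − (-6.2500000)) = -0.6000000 − (-27.5000000)/(17.2500000) = 0.9942029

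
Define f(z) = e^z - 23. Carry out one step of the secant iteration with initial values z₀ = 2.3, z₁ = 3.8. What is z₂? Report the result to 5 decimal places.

f(2.3) = -13.0258175, f(3.8) = 21.7011845
z₂ = 3.8000000 − 21.7011845·(3.8000000 − 2.3000000) / (21.7011845 − (-13.0258175)) = 3.8000000 − (32.5517767)/(34.7270020) = 2.8626379

2.86264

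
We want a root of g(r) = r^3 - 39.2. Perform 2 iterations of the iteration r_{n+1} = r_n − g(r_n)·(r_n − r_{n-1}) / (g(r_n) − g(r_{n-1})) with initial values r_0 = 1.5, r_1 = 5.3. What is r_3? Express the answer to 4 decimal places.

2.9630

g(1.5) = -35.825000, g(5.3) = 109.677000
r_2 = 5.300000 − 109.677000·(5.300000 − 1.500000) / (109.677000 − (-35.825000)) = 5.300000 − (416.772600)/(145.502000) = 2.435623
g(2.435623) = -24.751255
r_3 = 2.435623 − (-24.751255)·(2.435623 − 5.300000) / (-24.751255 − 109.677000) = 2.435623 − (70.896928)/(-134.428255) = 2.963019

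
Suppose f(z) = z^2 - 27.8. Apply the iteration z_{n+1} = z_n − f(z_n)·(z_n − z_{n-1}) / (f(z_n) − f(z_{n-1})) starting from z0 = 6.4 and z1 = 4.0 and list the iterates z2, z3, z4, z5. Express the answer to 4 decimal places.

5.1346, 5.2918, 5.2723, 5.2726

f(6.4) = 13.160000, f(4.0) = -11.800000
z2 = 4.000000 − (-11.800000)·(4.000000 − 6.400000) / (-11.800000 − 13.160000) = 4.000000 − (28.320000)/(-24.960000) = 5.134615
f(5.134615) = -1.435725
z3 = 5.134615 − (-1.435725)·(5.134615 − 4.000000) / (-1.435725 − (-11.800000)) = 5.134615 − (-1.628996)/(10.364275) = 5.291789
f(5.291789) = 0.203036
z4 = 5.291789 − 0.203036·(5.291789 − 5.134615) / (0.203036 − (-1.435725)) = 5.291789 − (0.031912)/(1.638761) = 5.272316
f(5.272316) = -0.002681
z5 = 5.272316 − (-0.002681)·(5.272316 − 5.291789) / (-0.002681 − 0.203036) = 5.272316 − (0.000052)/(-0.205717) = 5.272570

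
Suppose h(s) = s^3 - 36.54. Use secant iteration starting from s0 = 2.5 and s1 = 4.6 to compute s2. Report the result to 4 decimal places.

3.0375

h(2.5) = -20.915000, h(4.6) = 60.796000
s2 = 4.600000 − 60.796000·(4.600000 − 2.500000) / (60.796000 − (-20.915000)) = 4.600000 − (127.671600)/(81.711000) = 3.037522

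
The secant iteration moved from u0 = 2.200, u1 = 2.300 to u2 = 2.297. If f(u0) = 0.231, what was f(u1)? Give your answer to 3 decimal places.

The secant line through (2.200, 0.231) and (2.300, f(u1)) crosses zero at u2 = 2.297.
So (2.200, 0.231), (2.300, f(u1)), (2.297, 0) are collinear:
f(u1) = 0.231 · (2.300 − 2.297) / (2.200 − 2.297) = 0.231 · (0.00300)/(-0.09700) = -0.00714

-0.007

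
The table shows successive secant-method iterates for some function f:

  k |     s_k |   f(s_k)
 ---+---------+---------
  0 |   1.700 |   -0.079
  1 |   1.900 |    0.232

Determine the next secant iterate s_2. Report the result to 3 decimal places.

1.751

s_2 = 1.900 − 0.232·(1.900 − 1.700) / (0.232 − (-0.079))
   = 1.900 − (0.04640)/(0.31100) = 1.75080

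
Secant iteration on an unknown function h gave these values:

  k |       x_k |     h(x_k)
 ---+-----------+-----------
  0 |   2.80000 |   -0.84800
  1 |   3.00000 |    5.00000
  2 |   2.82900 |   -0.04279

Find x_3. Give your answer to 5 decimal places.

x_3 = 2.82900 − (-0.04279)·(2.82900 − 3.00000) / (-0.04279 − 5.00000)
   = 2.82900 − (0.0073171)/(-5.0427900) = 2.8304510

2.83045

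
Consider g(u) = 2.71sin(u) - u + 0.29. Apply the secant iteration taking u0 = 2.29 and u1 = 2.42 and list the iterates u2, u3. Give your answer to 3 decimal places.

2.303, 2.304

g(2.29) = 0.03882, g(2.42) = -0.33982
u2 = 2.42000 − (-0.33982)·(2.42000 − 2.29000) / (-0.33982 − 0.03882) = 2.42000 − (-0.04418)/(-0.37864) = 2.30333
g(2.30333) = 0.00152
u3 = 2.30333 − 0.00152·(2.30333 − 2.42000) / (0.00152 − (-0.33982)) = 2.30333 − (-0.00018)/(0.34134) = 2.30385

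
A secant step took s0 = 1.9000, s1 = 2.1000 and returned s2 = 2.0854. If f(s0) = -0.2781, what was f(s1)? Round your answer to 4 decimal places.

The secant line through (1.9000, -0.2781) and (2.1000, f(s1)) crosses zero at s2 = 2.0854.
So (1.9000, -0.2781), (2.1000, f(s1)), (2.0854, 0) are collinear:
f(s1) = -0.2781 · (2.1000 − 2.0854) / (1.9000 − 2.0854) = -0.2781 · (0.014600)/(-0.185400) = 0.021900

0.0219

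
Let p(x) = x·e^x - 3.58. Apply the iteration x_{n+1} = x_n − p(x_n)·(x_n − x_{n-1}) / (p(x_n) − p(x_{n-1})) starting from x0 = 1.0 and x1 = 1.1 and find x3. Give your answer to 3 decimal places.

1.142

p(1.0) = -0.86172, p(1.1) = -0.27542
x2 = 1.10000 − (-0.27542)·(1.10000 − 1.00000) / (-0.27542 − (-0.86172)) = 1.10000 − (-0.02754)/(0.58630) = 1.14698
p(1.14698) = 0.03143
x3 = 1.14698 − 0.03143·(1.14698 − 1.10000) / (0.03143 − (-0.27542)) = 1.14698 − (0.00148)/(0.30685) = 1.14216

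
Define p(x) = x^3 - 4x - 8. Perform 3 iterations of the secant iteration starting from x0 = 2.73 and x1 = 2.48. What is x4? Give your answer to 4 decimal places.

2.6494

p(2.73) = 1.426417, p(2.48) = -2.667008
x2 = 2.480000 − (-2.667008)·(2.480000 − 2.730000) / (-2.667008 − 1.426417) = 2.480000 − (0.666752)/(-4.093425) = 2.642884
p(2.642884) = -0.111431
x3 = 2.642884 − (-0.111431)·(2.642884 − 2.480000) / (-0.111431 − (-2.667008)) = 2.642884 − (-0.018150)/(2.555577) = 2.649986
p(2.649986) = 0.009384
x4 = 2.649986 − 0.009384·(2.649986 − 2.642884) / (0.009384 − (-0.111431)) = 2.649986 − (0.000067)/(0.120815) = 2.649434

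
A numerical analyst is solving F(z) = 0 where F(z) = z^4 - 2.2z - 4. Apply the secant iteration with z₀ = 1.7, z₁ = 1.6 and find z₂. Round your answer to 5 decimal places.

F(1.7) = 0.6121000, F(1.6) = -0.9664000
z₂ = 1.6000000 − (-0.9664000)·(1.6000000 − 1.7000000) / (-0.9664000 − 0.6121000) = 1.6000000 − (0.0966400)/(-1.5785000) = 1.6612227

1.66122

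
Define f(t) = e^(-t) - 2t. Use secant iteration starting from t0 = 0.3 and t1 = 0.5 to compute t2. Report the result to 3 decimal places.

0.353

f(0.3) = 0.14082, f(0.5) = -0.39347
t2 = 0.50000 − (-0.39347)·(0.50000 − 0.30000) / (-0.39347 − 0.14082) = 0.50000 − (-0.07869)/(-0.53429) = 0.35271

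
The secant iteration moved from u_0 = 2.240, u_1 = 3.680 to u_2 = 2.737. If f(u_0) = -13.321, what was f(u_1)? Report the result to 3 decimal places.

25.275

The secant line through (2.240, -13.321) and (3.680, f(u_1)) crosses zero at u_2 = 2.737.
So (2.240, -13.321), (3.680, f(u_1)), (2.737, 0) are collinear:
f(u_1) = -13.321 · (3.680 − 2.737) / (2.240 − 2.737) = -13.321 · (0.94300)/(-0.49700) = 25.27506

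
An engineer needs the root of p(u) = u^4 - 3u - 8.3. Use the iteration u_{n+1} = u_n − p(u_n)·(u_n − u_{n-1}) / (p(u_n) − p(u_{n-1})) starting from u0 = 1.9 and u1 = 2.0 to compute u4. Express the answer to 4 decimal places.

p(1.9) = -0.967900, p(2.0) = 1.700000
u2 = 2.000000 − 1.700000·(2.000000 − 1.900000) / (1.700000 − (-0.967900)) = 2.000000 − (0.170000)/(2.667900) = 1.936279
p(1.936279) = -0.052501
u3 = 1.936279 − (-0.052501)·(1.936279 − 2.000000) / (-0.052501 − 1.700000) = 1.936279 − (0.003345)/(-1.752501) = 1.938188
p(1.938188) = -0.002715
u4 = 1.938188 − (-0.002715)·(1.938188 − 1.936279) / (-0.002715 − (-0.052501)) = 1.938188 − (-0.000005)/(0.049787) = 1.938292

1.9383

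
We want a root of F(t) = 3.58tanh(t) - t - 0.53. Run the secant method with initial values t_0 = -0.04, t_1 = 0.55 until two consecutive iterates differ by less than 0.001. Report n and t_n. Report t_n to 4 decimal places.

n = 5, t_n = 0.2096

F(-0.04) = -0.633124, F(0.55) = 0.711862
t_2 = 0.550000 − 0.711862·(0.590000)/(1.344986) = 0.237730;  |Δ| = 0.312270
F(0.237730) = 0.067665
t_3 = 0.237730 − 0.067665·(-0.312270)/(-0.644198) = 0.204930;  |Δ| = 0.032800
F(0.204930) = -0.011381
t_4 = 0.204930 − (-0.011381)·(-0.032800)/(-0.079046) = 0.209653;  |Δ| = 0.004723
F(0.209653) = 0.000097
t_5 = 0.209653 − 0.000097·(0.004723)/(0.011478) = 0.209613;  |Δ| = 0.000040
|t_5 − t_4| = 0.000040 < 0.001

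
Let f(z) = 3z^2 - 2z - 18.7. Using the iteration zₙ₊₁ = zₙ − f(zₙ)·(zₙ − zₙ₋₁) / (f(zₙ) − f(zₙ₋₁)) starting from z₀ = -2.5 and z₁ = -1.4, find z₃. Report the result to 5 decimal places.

f(-2.5) = 5.0500000, f(-1.4) = -10.0200000
z₂ = -1.4000000 − (-10.0200000)·(-1.4000000 − (-2.5000000)) / (-10.0200000 − 5.0500000) = -1.4000000 − (-11.0220000)/(-15.0700000) = -2.1313869
f(-2.1313869) = -0.8087964
z₃ = -2.1313869 − (-0.8087964)·(-2.1313869 − (-1.4000000)) / (-0.8087964 − (-10.0200000)) = -2.1313869 − (0.5915431)/(9.2112036) = -2.1956068

-2.19561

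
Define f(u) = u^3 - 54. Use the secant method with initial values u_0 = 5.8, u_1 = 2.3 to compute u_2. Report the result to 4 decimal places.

f(5.8) = 141.112000, f(2.3) = -41.833000
u_2 = 2.300000 − (-41.833000)·(2.300000 − 5.800000) / (-41.833000 − 141.112000) = 2.300000 − (146.415500)/(-182.945000) = 3.100325

3.1003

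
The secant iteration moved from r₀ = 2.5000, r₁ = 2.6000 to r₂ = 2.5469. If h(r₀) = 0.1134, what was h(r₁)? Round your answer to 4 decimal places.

-0.1284

The secant line through (2.5000, 0.1134) and (2.6000, h(r₁)) crosses zero at r₂ = 2.5469.
So (2.5000, 0.1134), (2.6000, h(r₁)), (2.5469, 0) are collinear:
h(r₁) = 0.1134 · (2.6000 − 2.5469) / (2.5000 − 2.5469) = 0.1134 · (0.053100)/(-0.046900) = -0.128391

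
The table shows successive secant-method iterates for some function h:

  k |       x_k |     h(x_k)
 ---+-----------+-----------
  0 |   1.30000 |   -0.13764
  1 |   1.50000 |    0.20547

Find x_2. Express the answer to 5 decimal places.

1.38023

x_2 = 1.50000 − 0.20547·(1.50000 − 1.30000) / (0.20547 − (-0.13764))
   = 1.50000 − (0.0410940)/(0.3431100) = 1.3802308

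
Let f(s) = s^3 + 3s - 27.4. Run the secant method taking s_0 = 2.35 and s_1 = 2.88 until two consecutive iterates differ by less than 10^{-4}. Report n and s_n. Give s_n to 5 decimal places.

n = 5, s_n = 2.68452

f(2.35) = -7.3721250, f(2.88) = 5.1278720
s_2 = 2.8800000 − 5.1278720·(0.5300000)/(12.4999970) = 2.6625782;  |Δ| = 0.2174218
f(2.6625782) = -0.5363900
s_3 = 2.6625782 − (-0.5363900)·(-0.2174218)/(-5.6642620) = 2.6831674;  |Δ| = 0.0205892
f(2.6831674) = -0.0333359
s_4 = 2.6831674 − (-0.0333359)·(0.0205892)/(0.5030541) = 2.6845318;  |Δ| = 0.0013644
f(2.6845318) = 0.0002405
s_5 = 2.6845318 − 0.0002405·(0.0013644)/(0.0335765) = 2.6845220;  |Δ| = 0.0000098
|s_5 − s_4| = 0.0000098 < 10^{-4}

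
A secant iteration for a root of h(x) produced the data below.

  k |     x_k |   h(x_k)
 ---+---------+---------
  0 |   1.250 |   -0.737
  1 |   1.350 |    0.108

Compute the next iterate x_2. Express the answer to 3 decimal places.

1.337

x_2 = 1.350 − 0.108·(1.350 − 1.250) / (0.108 − (-0.737))
   = 1.350 − (0.01080)/(0.84500) = 1.33722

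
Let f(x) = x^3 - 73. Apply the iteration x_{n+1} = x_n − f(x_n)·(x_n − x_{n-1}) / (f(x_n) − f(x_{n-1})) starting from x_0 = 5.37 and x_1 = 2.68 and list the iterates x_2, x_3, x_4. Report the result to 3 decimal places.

3.746, 4.400, 4.156

f(5.37) = 81.85415, f(2.68) = -53.75117
x_2 = 2.68000 − (-53.75117)·(2.68000 − 5.37000) / (-53.75117 − 81.85415) = 2.68000 − (144.59064)/(-135.60532) = 3.74626
f(3.74626) = -20.42321
x_3 = 3.74626 − (-20.42321)·(3.74626 − 2.68000) / (-20.42321 − (-53.75117)) = 3.74626 − (-21.77647)/(33.32795) = 4.39966
f(4.39966) = 12.16428
x_4 = 4.39966 − 12.16428·(4.39966 − 3.74626) / (12.16428 − (-20.42321)) = 4.39966 − (7.94814)/(32.58750) = 4.15576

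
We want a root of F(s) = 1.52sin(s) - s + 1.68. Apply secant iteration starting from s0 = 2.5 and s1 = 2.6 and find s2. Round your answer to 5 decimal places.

F(2.5) = 0.0896777, F(2.6) = -0.1364379
s2 = 2.6000000 − (-0.1364379)·(2.6000000 − 2.5000000) / (-0.1364379 − 0.0896777) = 2.6000000 − (-0.0136438)/(-0.2261156) = 2.5396601

2.53966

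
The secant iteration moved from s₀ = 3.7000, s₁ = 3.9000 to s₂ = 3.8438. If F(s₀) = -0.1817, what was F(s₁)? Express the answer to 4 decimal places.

The secant line through (3.7000, -0.1817) and (3.9000, F(s₁)) crosses zero at s₂ = 3.8438.
So (3.7000, -0.1817), (3.9000, F(s₁)), (3.8438, 0) are collinear:
F(s₁) = -0.1817 · (3.9000 − 3.8438) / (3.7000 − 3.8438) = -0.1817 · (0.056200)/(-0.143800) = 0.071012

0.0710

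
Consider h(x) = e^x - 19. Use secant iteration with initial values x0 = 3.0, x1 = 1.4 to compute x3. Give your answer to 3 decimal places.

2.996

h(3.0) = 1.08554, h(1.4) = -14.94480
x2 = 1.40000 − (-14.94480)·(1.40000 − 3.00000) / (-14.94480 − 1.08554) = 1.40000 − (23.91168)/(-16.03034) = 2.89165
h(2.89165) = -0.97695
x3 = 2.89165 − (-0.97695)·(2.89165 − 1.40000) / (-0.97695 − (-14.94480)) = 2.89165 − (-1.45726)/(13.96785) = 2.99598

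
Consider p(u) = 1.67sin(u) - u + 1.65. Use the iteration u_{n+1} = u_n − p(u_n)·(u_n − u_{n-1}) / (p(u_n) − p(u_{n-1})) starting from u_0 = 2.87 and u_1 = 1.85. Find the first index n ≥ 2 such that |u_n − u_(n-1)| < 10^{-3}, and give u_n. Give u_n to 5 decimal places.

p(2.87) = -0.7719957, p(1.85) = 1.4053296
u_2 = 1.8500000 − 1.4053296·(-1.0200000)/(2.1773253) = 2.5083473;  |Δ| = 0.6583473
p(2.5083473) = 0.1298986
u_3 = 2.5083473 − 0.1298986·(0.6583473)/(-1.2754310) = 2.5753979;  |Δ| = 0.0670506
p(2.5753979) = -0.0295689
u_4 = 2.5753979 − (-0.0295689)·(0.0670506)/(-0.1594675) = 2.5629652;  |Δ| = 0.0124327
p(2.5629652) = 0.0003167
u_5 = 2.5629652 − 0.0003167·(-0.0124327)/(0.0298856) = 2.5630969;  |Δ| = 0.0001317
|u_5 − u_4| = 0.0001317 < 10^{-3}

n = 5, u_n = 2.56310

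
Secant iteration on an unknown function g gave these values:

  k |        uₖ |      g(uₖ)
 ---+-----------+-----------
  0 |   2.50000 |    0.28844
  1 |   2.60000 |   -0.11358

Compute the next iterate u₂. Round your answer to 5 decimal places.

2.57175

u₂ = 2.60000 − (-0.11358)·(2.60000 − 2.50000) / (-0.11358 − 0.28844)
   = 2.60000 − (-0.0113580)/(-0.4020200) = 2.5717477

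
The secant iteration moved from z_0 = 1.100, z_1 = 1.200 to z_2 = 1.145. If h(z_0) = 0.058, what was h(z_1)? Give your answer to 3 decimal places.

-0.071

The secant line through (1.100, 0.058) and (1.200, h(z_1)) crosses zero at z_2 = 1.145.
So (1.100, 0.058), (1.200, h(z_1)), (1.145, 0) are collinear:
h(z_1) = 0.058 · (1.200 − 1.145) / (1.100 − 1.145) = 0.058 · (0.05500)/(-0.04500) = -0.07089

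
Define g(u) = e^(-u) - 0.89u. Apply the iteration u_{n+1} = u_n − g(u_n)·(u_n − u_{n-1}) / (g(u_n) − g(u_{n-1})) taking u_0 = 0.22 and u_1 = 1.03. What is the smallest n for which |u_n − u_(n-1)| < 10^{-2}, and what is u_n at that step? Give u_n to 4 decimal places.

n = 4, u_n = 0.6103

g(0.22) = 0.606719, g(1.03) = -0.559693
u_2 = 1.030000 − (-0.559693)·(0.810000)/(-1.166412) = 0.641328;  |Δ| = 0.388672
g(0.641328) = -0.044190
u_3 = 0.641328 − (-0.044190)·(-0.388672)/(0.515503) = 0.608011;  |Δ| = 0.033317
g(0.608011) = 0.003303
u_4 = 0.608011 − 0.003303·(-0.033317)/(0.047493) = 0.610328;  |Δ| = 0.002317
|u_4 − u_3| = 0.002317 < 10^{-2}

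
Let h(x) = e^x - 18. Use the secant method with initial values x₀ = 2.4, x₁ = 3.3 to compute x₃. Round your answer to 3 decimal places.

2.871

h(2.4) = -6.97682, h(3.3) = 9.11264
x₂ = 3.30000 − 9.11264·(3.30000 − 2.40000) / (9.11264 − (-6.97682)) = 3.30000 − (8.20138)/(16.08946) = 2.79026
h(2.79026) = -1.71468
x₃ = 2.79026 − (-1.71468)·(2.79026 − 3.30000) / (-1.71468 − 9.11264) = 2.79026 − (0.87403)/(-10.82732) = 2.87099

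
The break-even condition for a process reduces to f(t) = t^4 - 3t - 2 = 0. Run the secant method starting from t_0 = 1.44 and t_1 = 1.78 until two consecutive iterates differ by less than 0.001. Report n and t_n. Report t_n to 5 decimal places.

n = 5, t_n = 1.61803

f(1.44) = -2.0201830, f(1.78) = 2.6987586
t_2 = 1.7800000 − 2.6987586·(0.3400000)/(4.7189416) = 1.5855543;  |Δ| = 0.1944457
f(1.5855543) = -0.4365552
t_3 = 1.5855543 − (-0.4365552)·(-0.1944457)/(-3.1353138) = 1.6126286;  |Δ| = 0.0270743
f(1.6126286) = -0.0749169
t_4 = 1.6126286 − (-0.0749169)·(0.0270743)/(0.3616383) = 1.6182372;  |Δ| = 0.0056087
f(1.6182372) = 0.0028350
t_5 = 1.6182372 − 0.0028350·(0.0056087)/(0.0777519) = 1.6180327;  |Δ| = 0.0002045
|t_5 − t_4| = 0.0002045 < 0.001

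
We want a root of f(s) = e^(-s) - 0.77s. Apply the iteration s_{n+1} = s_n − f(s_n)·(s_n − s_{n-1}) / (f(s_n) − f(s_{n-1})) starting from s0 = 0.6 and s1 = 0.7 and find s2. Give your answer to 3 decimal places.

f(0.6) = 0.08681, f(0.7) = -0.04241
s2 = 0.70000 − (-0.04241)·(0.70000 − 0.60000) / (-0.04241 − 0.08681) = 0.70000 − (-0.00424)/(-0.12923) = 0.66718

0.667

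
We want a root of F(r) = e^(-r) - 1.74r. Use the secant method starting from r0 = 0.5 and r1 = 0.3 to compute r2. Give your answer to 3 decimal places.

0.391

F(0.5) = -0.26347, F(0.3) = 0.21882
r2 = 0.30000 − 0.21882·(0.30000 − 0.50000) / (0.21882 − (-0.26347)) = 0.30000 − (-0.04376)/(0.48229) = 0.39074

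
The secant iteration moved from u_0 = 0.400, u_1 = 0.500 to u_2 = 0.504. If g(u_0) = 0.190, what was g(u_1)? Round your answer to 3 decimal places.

The secant line through (0.400, 0.190) and (0.500, g(u_1)) crosses zero at u_2 = 0.504.
So (0.400, 0.190), (0.500, g(u_1)), (0.504, 0) are collinear:
g(u_1) = 0.190 · (0.500 − 0.504) / (0.400 − 0.504) = 0.190 · (-0.00400)/(-0.10400) = 0.00731

0.007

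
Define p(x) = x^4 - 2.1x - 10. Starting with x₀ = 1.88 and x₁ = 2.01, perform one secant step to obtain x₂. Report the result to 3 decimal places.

1.933

p(1.88) = -1.45602, p(2.01) = 2.10141
x₂ = 2.01000 − 2.10141·(2.01000 − 1.88000) / (2.10141 − (-1.45602)) = 2.01000 − (0.27318)/(3.55742) = 1.93321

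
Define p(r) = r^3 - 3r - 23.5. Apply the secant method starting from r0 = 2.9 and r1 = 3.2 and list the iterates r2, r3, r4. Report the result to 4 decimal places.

3.2133, 3.2119, 3.2119

p(2.9) = -7.811000, p(3.2) = -0.332000
r2 = 3.200000 − (-0.332000)·(3.200000 − 2.900000) / (-0.332000 − (-7.811000)) = 3.200000 − (-0.099600)/(7.479000) = 3.213317
p(3.213317) = 0.038860
r3 = 3.213317 − 0.038860·(3.213317 − 3.200000) / (0.038860 − (-0.332000)) = 3.213317 − (0.000518)/(0.370860) = 3.211922
p(3.211922) = -0.000160
r4 = 3.211922 − (-0.000160)·(3.211922 − 3.213317) / (-0.000160 − 0.038860) = 3.211922 − (0.000000)/(-0.039020) = 3.211928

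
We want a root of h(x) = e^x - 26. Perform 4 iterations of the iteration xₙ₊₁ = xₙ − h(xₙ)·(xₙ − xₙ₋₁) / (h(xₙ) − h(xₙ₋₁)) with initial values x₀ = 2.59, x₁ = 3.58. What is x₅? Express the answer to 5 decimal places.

h(2.59) = -12.6702284, h(3.58) = 9.8735408
x₂ = 3.5800000 − 9.8735408·(3.5800000 − 2.5900000) / (9.8735408 − (-12.6702284)) = 3.5800000 − (9.7748054)/(22.5437692) = 3.1464077
h(3.1464077) = -2.7476159
x₃ = 3.1464077 − (-2.7476159)·(3.1464077 − 3.5800000) / (-2.7476159 − 9.8735408) = 3.1464077 − (1.1913452)/(-12.6211567) = 3.2408004
h(3.2408004) = -0.4458334
x₄ = 3.2408004 − (-0.4458334)·(3.2408004 − 3.1464077) / (-0.4458334 − (-2.7476159)) = 3.2408004 − (-0.0420834)/(2.3017824) = 3.2590834
h(3.2590834) = 0.0256698
x₅ = 3.2590834 − 0.0256698·(3.2590834 − 3.2408004) / (0.0256698 − (-0.4458334)) = 3.2590834 − (0.0004693)/(0.4715032) = 3.2580880

3.25809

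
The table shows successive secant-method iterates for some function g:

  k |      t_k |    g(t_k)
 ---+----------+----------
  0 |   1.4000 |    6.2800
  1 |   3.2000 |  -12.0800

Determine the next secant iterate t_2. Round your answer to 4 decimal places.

2.0157

t_2 = 3.2000 − (-12.0800)·(3.2000 − 1.4000) / (-12.0800 − 6.2800)
   = 3.2000 − (-21.744000)/(-18.360000) = 2.015686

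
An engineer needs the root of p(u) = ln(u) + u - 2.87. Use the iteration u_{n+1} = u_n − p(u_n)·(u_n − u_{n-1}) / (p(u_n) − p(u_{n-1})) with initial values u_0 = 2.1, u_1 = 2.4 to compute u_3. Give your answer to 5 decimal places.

p(2.1) = -0.0280627, p(2.4) = 0.4054687
u_2 = 2.4000000 − 0.4054687·(2.4000000 − 2.1000000) / (0.4054687 − (-0.0280627)) = 2.4000000 − (0.1216406)/(0.4335314) = 2.1194191
p(2.1194191) = 0.0005612
u_3 = 2.1194191 − 0.0005612·(2.1194191 − 2.4000000) / (0.0005612 − 0.4054687) = 2.1194191 − (-0.0001575)/(-0.4049076) = 2.1190303

2.11903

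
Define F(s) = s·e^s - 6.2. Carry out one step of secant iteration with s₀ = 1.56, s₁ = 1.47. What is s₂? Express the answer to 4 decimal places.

F(1.56) = 1.223761, F(1.47) = 0.193376
s₂ = 1.470000 − 0.193376·(1.470000 − 1.560000) / (0.193376 − 1.223761) = 1.470000 − (-0.017404)/(-1.030385) = 1.453109

1.4531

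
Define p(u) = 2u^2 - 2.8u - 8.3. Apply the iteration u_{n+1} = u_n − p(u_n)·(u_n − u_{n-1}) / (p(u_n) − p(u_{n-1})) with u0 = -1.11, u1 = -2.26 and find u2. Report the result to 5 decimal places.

-1.39593

p(-1.11) = -2.7278000, p(-2.26) = 8.2432000
u2 = -2.2600000 − 8.2432000·(-2.2600000 − (-1.1100000)) / (8.2432000 − (-2.7278000)) = -2.2600000 − (-9.4796800)/(10.9710000) = -1.3959329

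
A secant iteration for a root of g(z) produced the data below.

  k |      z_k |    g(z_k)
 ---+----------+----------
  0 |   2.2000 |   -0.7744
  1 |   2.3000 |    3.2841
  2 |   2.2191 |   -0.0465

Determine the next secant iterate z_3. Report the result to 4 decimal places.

z_3 = 2.2191 − (-0.0465)·(2.2191 − 2.3000) / (-0.0465 − 3.2841)
   = 2.2191 − (0.003762)/(-3.330600) = 2.220229

2.2202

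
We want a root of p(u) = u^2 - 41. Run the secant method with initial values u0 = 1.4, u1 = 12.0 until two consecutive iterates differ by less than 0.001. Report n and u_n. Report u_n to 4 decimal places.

n = 7, u_n = 6.4031

p(1.4) = -39.040000, p(12.0) = 103.000000
u2 = 12.000000 − 103.000000·(10.600000)/(142.040000) = 4.313433;  |Δ| = 7.686567
p(4.313433) = -22.394297
u3 = 4.313433 − (-22.394297)·(-7.686567)/(-125.394297) = 5.686185;  |Δ| = 1.372752
p(5.686185) = -8.667302
u4 = 5.686185 − (-8.667302)·(1.372752)/(13.726995) = 6.552948;  |Δ| = 0.866763
p(6.552948) = 1.941130
u5 = 6.552948 − 1.941130·(0.866763)/(10.608432) = 6.394348;  |Δ| = 0.158600
p(6.394348) = -0.112315
u6 = 6.394348 − (-0.112315)·(-0.158600)/(-2.053445) = 6.403023;  |Δ| = 0.008675
p(6.403023) = -0.001301
u7 = 6.403023 − (-0.001301)·(0.008675)/(0.111014) = 6.403124;  |Δ| = 0.000102
|u7 − u6| = 0.000102 < 0.001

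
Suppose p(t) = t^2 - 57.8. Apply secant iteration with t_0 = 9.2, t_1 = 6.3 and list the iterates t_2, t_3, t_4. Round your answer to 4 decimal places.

7.4684, 7.6153, 7.6025

p(9.2) = 26.840000, p(6.3) = -18.110000
t_2 = 6.300000 − (-18.110000)·(6.300000 − 9.200000) / (-18.110000 − 26.840000) = 6.300000 − (52.519000)/(-44.950000) = 7.468387
p(7.468387) = -2.023194
t_3 = 7.468387 − (-2.023194)·(7.468387 − 6.300000) / (-2.023194 − (-18.110000)) = 7.468387 − (-2.363874)/(16.086806) = 7.615332
p(7.615332) = 0.193281
t_4 = 7.615332 − 0.193281·(7.615332 − 7.468387) / (0.193281 − (-2.023194)) = 7.615332 − (0.028402)/(2.216475) = 7.602518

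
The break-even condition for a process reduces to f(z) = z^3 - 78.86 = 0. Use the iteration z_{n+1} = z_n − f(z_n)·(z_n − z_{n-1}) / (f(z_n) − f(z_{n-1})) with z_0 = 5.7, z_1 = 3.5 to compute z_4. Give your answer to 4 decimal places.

4.2855

f(5.7) = 106.333000, f(3.5) = -35.985000
z_2 = 3.500000 − (-35.985000)·(3.500000 − 5.700000) / (-35.985000 − 106.333000) = 3.500000 − (79.167000)/(-142.318000) = 4.056268
f(4.056268) = -12.120947
z_3 = 4.056268 − (-12.120947)·(4.056268 − 3.500000) / (-12.120947 − (-35.985000)) = 4.056268 − (-6.742499)/(23.864053) = 4.338806
f(4.338806) = 2.819068
z_4 = 4.338806 − 2.819068·(4.338806 − 4.056268) / (2.819068 − (-12.120947)) = 4.338806 − (0.796494)/(14.940015) = 4.285493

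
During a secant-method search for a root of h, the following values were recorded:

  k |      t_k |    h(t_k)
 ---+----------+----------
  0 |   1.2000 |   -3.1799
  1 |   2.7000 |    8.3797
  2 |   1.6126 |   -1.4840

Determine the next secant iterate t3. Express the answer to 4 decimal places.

1.7762

t3 = 1.6126 − (-1.4840)·(1.6126 − 2.7000) / (-1.4840 − 8.3797)
   = 1.6126 − (1.613702)/(-9.863700) = 1.776200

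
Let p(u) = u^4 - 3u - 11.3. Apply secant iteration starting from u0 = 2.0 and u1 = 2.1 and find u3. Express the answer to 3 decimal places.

2.043

p(2.0) = -1.30000, p(2.1) = 1.84810
u2 = 2.10000 − 1.84810·(2.10000 − 2.00000) / (1.84810 − (-1.30000)) = 2.10000 − (0.18481)/(3.14810) = 2.04129
p(2.04129) = -0.06096
u3 = 2.04129 − (-0.06096)·(2.04129 − 2.10000) / (-0.06096 − 1.84810) = 2.04129 − (0.00358)/(-1.90906) = 2.04317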